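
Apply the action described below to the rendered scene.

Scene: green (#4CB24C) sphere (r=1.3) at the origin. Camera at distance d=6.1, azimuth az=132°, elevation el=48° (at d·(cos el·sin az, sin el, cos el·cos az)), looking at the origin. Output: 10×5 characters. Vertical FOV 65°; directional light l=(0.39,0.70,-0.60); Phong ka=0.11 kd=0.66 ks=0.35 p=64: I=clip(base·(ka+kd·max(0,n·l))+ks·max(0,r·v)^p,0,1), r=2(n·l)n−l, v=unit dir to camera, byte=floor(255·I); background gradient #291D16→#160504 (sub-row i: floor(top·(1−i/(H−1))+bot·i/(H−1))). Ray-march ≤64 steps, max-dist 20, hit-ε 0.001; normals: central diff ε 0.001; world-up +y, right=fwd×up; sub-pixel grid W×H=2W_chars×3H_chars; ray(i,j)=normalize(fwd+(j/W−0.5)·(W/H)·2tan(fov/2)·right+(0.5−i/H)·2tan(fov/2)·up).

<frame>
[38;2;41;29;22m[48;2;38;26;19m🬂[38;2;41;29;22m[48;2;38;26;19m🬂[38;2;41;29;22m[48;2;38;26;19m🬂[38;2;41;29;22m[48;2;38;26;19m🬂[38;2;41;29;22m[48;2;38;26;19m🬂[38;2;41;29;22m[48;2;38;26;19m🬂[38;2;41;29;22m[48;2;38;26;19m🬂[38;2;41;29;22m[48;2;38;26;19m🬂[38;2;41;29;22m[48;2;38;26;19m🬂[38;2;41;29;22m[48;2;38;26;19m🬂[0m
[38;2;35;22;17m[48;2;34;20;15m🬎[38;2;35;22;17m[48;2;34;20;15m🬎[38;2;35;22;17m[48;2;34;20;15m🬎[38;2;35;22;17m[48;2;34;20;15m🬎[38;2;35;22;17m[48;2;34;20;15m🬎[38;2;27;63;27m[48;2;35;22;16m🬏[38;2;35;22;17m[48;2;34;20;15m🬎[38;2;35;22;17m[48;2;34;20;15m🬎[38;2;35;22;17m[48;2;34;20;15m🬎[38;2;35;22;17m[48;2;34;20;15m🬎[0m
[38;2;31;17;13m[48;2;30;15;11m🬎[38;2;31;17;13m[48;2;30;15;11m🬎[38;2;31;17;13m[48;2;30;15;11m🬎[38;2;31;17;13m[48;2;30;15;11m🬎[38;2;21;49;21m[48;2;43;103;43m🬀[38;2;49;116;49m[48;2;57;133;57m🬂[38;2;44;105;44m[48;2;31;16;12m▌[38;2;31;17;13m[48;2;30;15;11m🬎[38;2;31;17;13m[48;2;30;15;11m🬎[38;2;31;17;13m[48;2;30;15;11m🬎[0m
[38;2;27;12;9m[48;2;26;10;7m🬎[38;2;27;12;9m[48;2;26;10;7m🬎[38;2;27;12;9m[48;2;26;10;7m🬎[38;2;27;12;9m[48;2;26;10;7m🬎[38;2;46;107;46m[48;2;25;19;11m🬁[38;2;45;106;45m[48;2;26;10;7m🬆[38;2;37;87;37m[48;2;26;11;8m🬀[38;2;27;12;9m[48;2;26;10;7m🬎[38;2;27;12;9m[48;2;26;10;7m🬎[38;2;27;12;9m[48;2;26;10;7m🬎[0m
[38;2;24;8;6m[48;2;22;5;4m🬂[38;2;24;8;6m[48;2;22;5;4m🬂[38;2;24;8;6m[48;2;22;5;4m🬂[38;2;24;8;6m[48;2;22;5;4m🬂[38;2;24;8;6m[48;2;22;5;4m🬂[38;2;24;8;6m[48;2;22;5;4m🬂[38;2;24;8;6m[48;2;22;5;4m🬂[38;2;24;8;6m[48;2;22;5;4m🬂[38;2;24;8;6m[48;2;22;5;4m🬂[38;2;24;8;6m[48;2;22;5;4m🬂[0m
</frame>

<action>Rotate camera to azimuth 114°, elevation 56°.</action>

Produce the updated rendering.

<frame>
[38;2;41;29;22m[48;2;38;26;19m🬂[38;2;41;29;22m[48;2;38;26;19m🬂[38;2;41;29;22m[48;2;38;26;19m🬂[38;2;41;29;22m[48;2;38;26;19m🬂[38;2;41;29;22m[48;2;38;26;19m🬂[38;2;41;29;22m[48;2;38;26;19m🬂[38;2;41;29;22m[48;2;38;26;19m🬂[38;2;41;29;22m[48;2;38;26;19m🬂[38;2;41;29;22m[48;2;38;26;19m🬂[38;2;41;29;22m[48;2;38;26;19m🬂[0m
[38;2;35;22;17m[48;2;34;20;15m🬎[38;2;35;22;17m[48;2;34;20;15m🬎[38;2;35;22;17m[48;2;34;20;15m🬎[38;2;35;22;17m[48;2;34;20;15m🬎[38;2;35;22;17m[48;2;34;20;15m🬎[38;2;22;53;22m[48;2;35;22;16m🬏[38;2;35;22;17m[48;2;34;20;15m🬎[38;2;35;22;17m[48;2;34;20;15m🬎[38;2;35;22;17m[48;2;34;20;15m🬎[38;2;35;22;17m[48;2;34;20;15m🬎[0m
[38;2;31;17;13m[48;2;30;15;11m🬎[38;2;31;17;13m[48;2;30;15;11m🬎[38;2;31;17;13m[48;2;30;15;11m🬎[38;2;31;17;13m[48;2;30;15;11m🬎[38;2;18;44;18m[48;2;38;90;38m🬄[38;2;47;110;47m[48;2;55;129;55m🬂[38;2;49;115;49m[48;2;31;16;12m▌[38;2;31;17;13m[48;2;30;15;11m🬎[38;2;31;17;13m[48;2;30;15;11m🬎[38;2;31;17;13m[48;2;30;15;11m🬎[0m
[38;2;27;12;9m[48;2;26;10;7m🬎[38;2;27;12;9m[48;2;26;10;7m🬎[38;2;27;12;9m[48;2;26;10;7m🬎[38;2;27;12;9m[48;2;26;10;7m🬎[38;2;41;97;41m[48;2;24;16;9m🬁[38;2;45;107;45m[48;2;26;10;7m🬆[38;2;44;105;44m[48;2;26;11;8m🬀[38;2;27;12;9m[48;2;26;10;7m🬎[38;2;27;12;9m[48;2;26;10;7m🬎[38;2;27;12;9m[48;2;26;10;7m🬎[0m
[38;2;24;8;6m[48;2;22;5;4m🬂[38;2;24;8;6m[48;2;22;5;4m🬂[38;2;24;8;6m[48;2;22;5;4m🬂[38;2;24;8;6m[48;2;22;5;4m🬂[38;2;24;8;6m[48;2;22;5;4m🬂[38;2;24;8;6m[48;2;22;5;4m🬂[38;2;24;8;6m[48;2;22;5;4m🬂[38;2;24;8;6m[48;2;22;5;4m🬂[38;2;24;8;6m[48;2;22;5;4m🬂[38;2;24;8;6m[48;2;22;5;4m🬂[0m
</frame>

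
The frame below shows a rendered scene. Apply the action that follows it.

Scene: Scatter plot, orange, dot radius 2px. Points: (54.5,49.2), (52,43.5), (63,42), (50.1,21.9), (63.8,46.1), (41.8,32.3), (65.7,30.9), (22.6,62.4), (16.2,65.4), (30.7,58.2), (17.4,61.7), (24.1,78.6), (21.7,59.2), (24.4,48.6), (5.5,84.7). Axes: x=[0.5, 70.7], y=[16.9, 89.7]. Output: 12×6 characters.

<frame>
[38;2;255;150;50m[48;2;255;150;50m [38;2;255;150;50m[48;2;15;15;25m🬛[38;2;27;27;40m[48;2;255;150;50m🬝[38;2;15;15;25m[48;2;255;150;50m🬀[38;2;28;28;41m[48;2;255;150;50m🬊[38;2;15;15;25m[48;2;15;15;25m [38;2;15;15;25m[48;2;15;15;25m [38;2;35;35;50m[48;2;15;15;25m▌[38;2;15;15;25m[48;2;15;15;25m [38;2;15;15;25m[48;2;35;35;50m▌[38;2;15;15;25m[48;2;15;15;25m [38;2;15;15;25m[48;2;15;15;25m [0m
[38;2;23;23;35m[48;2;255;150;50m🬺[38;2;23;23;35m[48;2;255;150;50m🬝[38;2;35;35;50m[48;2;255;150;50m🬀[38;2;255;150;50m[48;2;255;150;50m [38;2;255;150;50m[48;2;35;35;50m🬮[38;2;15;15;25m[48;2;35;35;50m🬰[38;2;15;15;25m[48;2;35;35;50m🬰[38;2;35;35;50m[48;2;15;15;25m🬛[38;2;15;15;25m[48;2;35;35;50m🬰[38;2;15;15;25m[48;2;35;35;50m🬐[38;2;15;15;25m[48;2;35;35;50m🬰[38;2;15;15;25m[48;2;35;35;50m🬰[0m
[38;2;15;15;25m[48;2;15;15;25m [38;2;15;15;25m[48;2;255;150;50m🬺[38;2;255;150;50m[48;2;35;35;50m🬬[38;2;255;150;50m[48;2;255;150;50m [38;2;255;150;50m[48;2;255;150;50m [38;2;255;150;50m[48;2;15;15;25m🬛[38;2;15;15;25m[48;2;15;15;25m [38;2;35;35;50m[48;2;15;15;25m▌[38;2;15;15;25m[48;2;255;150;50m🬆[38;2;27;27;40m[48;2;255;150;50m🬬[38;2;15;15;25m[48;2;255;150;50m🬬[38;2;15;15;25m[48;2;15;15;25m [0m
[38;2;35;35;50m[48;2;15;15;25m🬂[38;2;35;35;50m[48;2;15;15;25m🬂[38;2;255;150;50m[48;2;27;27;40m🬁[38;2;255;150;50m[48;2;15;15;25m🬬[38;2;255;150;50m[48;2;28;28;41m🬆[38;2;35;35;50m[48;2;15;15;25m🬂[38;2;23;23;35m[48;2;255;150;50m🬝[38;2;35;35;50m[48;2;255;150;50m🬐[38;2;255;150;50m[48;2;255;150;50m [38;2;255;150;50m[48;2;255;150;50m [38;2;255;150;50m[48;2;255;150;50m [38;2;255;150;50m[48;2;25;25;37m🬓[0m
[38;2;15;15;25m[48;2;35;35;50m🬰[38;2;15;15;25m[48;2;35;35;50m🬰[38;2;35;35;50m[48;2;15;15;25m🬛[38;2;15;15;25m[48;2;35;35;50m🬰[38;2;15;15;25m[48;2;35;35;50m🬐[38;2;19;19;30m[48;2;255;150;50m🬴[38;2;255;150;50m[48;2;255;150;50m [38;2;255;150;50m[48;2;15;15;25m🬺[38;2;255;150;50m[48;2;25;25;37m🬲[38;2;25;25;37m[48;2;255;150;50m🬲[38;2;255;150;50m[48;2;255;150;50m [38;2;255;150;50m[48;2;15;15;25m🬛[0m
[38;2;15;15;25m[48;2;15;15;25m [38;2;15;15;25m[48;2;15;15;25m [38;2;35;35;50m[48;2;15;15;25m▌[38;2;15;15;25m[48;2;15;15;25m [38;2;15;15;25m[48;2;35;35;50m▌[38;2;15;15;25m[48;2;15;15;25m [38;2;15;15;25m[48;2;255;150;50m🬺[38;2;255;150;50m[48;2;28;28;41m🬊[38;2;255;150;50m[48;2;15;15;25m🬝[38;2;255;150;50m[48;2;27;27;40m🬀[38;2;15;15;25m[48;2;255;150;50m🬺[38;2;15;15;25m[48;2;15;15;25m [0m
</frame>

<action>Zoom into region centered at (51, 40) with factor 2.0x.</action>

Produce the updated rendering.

<frame>
[38;2;15;15;25m[48;2;15;15;25m [38;2;15;15;25m[48;2;15;15;25m [38;2;35;35;50m[48;2;15;15;25m▌[38;2;15;15;25m[48;2;15;15;25m [38;2;15;15;25m[48;2;35;35;50m▌[38;2;15;15;25m[48;2;15;15;25m [38;2;15;15;25m[48;2;255;150;50m🬝[38;2;35;35;50m[48;2;15;15;25m▌[38;2;15;15;25m[48;2;15;15;25m [38;2;15;15;25m[48;2;35;35;50m▌[38;2;15;15;25m[48;2;15;15;25m [38;2;15;15;25m[48;2;15;15;25m [0m
[38;2;15;15;25m[48;2;35;35;50m🬰[38;2;15;15;25m[48;2;35;35;50m🬰[38;2;35;35;50m[48;2;15;15;25m🬛[38;2;15;15;25m[48;2;35;35;50m🬰[38;2;15;15;25m[48;2;35;35;50m🬐[38;2;20;20;31m[48;2;255;150;50m🬕[38;2;255;150;50m[48;2;255;150;50m [38;2;255;150;50m[48;2;15;15;25m🬛[38;2;23;23;35m[48;2;255;150;50m🬝[38;2;15;15;25m[48;2;255;150;50m🬀[38;2;21;21;33m[48;2;255;150;50m🬊[38;2;15;15;25m[48;2;35;35;50m🬰[0m
[38;2;15;15;25m[48;2;15;15;25m [38;2;15;15;25m[48;2;15;15;25m [38;2;35;35;50m[48;2;15;15;25m▌[38;2;15;15;25m[48;2;15;15;25m [38;2;15;15;25m[48;2;35;35;50m▌[38;2;255;150;50m[48;2;15;15;25m🬊[38;2;255;150;50m[48;2;15;15;25m🬝[38;2;255;150;50m[48;2;23;23;35m🬀[38;2;15;15;25m[48;2;255;150;50m🬴[38;2;255;150;50m[48;2;255;150;50m [38;2;255;150;50m[48;2;15;15;25m🬛[38;2;15;15;25m[48;2;15;15;25m [0m
[38;2;35;35;50m[48;2;15;15;25m🬂[38;2;35;35;50m[48;2;15;15;25m🬂[38;2;35;35;50m[48;2;255;150;50m🬆[38;2;23;23;35m[48;2;255;150;50m🬬[38;2;35;35;50m[48;2;15;15;25m🬨[38;2;35;35;50m[48;2;15;15;25m🬂[38;2;35;35;50m[48;2;15;15;25m🬂[38;2;35;35;50m[48;2;15;15;25m🬕[38;2;35;35;50m[48;2;15;15;25m🬂[38;2;255;150;50m[48;2;27;27;40m🬁[38;2;28;28;41m[48;2;255;150;50m🬆[38;2;23;23;35m[48;2;255;150;50m🬬[0m
[38;2;15;15;25m[48;2;35;35;50m🬰[38;2;23;23;35m[48;2;255;150;50m🬺[38;2;255;150;50m[48;2;35;35;50m🬬[38;2;255;150;50m[48;2;21;21;33m🬆[38;2;15;15;25m[48;2;35;35;50m🬐[38;2;23;23;35m[48;2;255;150;50m🬬[38;2;15;15;25m[48;2;35;35;50m🬰[38;2;35;35;50m[48;2;15;15;25m🬛[38;2;15;15;25m[48;2;35;35;50m🬰[38;2;27;27;40m[48;2;255;150;50m🬺[38;2;255;150;50m[48;2;15;15;25m🬬[38;2;255;150;50m[48;2;21;21;33m🬆[0m
[38;2;15;15;25m[48;2;15;15;25m [38;2;15;15;25m[48;2;15;15;25m [38;2;35;35;50m[48;2;15;15;25m▌[38;2;15;15;25m[48;2;15;15;25m [38;2;15;15;25m[48;2;255;150;50m🬐[38;2;255;150;50m[48;2;255;150;50m [38;2;15;15;25m[48;2;255;150;50m🬸[38;2;35;35;50m[48;2;15;15;25m▌[38;2;15;15;25m[48;2;15;15;25m [38;2;15;15;25m[48;2;35;35;50m▌[38;2;15;15;25m[48;2;15;15;25m [38;2;15;15;25m[48;2;15;15;25m [0m
</frame>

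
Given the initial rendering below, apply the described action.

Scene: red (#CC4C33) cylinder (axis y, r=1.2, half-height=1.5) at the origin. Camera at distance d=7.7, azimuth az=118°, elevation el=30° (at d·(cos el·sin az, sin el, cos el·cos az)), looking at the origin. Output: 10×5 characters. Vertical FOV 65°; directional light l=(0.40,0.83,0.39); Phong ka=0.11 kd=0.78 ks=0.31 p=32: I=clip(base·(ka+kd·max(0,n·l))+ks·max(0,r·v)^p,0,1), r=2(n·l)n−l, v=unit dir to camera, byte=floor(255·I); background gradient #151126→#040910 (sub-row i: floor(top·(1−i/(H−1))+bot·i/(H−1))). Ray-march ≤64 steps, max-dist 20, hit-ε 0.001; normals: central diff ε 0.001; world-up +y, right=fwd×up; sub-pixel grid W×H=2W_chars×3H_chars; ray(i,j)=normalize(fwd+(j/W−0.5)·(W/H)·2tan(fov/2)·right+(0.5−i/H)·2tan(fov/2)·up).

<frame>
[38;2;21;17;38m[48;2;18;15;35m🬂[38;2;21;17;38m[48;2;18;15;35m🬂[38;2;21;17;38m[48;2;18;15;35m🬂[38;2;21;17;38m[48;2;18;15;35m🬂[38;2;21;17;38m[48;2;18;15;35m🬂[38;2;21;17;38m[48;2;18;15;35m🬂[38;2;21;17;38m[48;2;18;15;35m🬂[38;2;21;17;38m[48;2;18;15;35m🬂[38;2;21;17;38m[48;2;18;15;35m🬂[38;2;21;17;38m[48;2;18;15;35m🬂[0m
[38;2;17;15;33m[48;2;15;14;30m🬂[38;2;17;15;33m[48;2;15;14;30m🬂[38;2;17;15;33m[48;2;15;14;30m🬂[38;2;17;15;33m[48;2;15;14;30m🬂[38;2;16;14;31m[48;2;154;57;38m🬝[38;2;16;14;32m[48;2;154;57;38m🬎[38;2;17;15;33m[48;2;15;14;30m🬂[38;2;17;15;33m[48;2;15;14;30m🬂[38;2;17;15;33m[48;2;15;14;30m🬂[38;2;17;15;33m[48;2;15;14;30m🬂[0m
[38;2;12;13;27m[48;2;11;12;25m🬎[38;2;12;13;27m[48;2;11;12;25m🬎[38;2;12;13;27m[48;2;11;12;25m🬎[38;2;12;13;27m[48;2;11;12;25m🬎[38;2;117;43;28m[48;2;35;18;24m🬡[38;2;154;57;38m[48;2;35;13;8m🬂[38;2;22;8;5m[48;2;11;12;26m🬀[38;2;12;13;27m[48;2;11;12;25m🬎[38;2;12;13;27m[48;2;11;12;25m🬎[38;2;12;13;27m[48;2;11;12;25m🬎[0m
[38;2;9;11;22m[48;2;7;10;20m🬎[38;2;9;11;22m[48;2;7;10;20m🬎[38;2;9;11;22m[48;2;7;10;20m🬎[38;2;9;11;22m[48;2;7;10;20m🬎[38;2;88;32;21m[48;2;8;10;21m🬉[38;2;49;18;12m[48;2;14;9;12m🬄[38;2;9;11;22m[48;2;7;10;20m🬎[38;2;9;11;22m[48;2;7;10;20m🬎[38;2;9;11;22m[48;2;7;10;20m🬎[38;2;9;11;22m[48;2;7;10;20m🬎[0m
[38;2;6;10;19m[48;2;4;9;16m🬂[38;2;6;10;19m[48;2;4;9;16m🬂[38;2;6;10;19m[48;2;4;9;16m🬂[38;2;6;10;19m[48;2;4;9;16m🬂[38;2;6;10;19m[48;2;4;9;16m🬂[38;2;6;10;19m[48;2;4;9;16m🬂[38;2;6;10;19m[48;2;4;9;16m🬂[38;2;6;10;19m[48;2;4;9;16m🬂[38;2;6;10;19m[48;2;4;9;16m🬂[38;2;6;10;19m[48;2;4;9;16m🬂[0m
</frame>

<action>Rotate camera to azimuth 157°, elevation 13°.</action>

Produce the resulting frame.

<frame>
[38;2;21;17;38m[48;2;18;15;35m🬂[38;2;21;17;38m[48;2;18;15;35m🬂[38;2;21;17;38m[48;2;18;15;35m🬂[38;2;21;17;38m[48;2;18;15;35m🬂[38;2;21;17;38m[48;2;18;15;35m🬂[38;2;21;17;38m[48;2;18;15;35m🬂[38;2;21;17;38m[48;2;18;15;35m🬂[38;2;21;17;38m[48;2;18;15;35m🬂[38;2;21;17;38m[48;2;18;15;35m🬂[38;2;21;17;38m[48;2;18;15;35m🬂[0m
[38;2;17;15;33m[48;2;15;14;30m🬂[38;2;17;15;33m[48;2;15;14;30m🬂[38;2;17;15;33m[48;2;15;14;30m🬂[38;2;17;15;33m[48;2;15;14;30m🬂[38;2;17;15;33m[48;2;15;14;30m🬂[38;2;17;15;33m[48;2;15;14;30m🬂[38;2;17;15;33m[48;2;15;14;30m🬂[38;2;17;15;33m[48;2;15;14;30m🬂[38;2;17;15;33m[48;2;15;14;30m🬂[38;2;17;15;33m[48;2;15;14;30m🬂[0m
[38;2;12;13;27m[48;2;11;12;25m🬎[38;2;12;13;27m[48;2;11;12;25m🬎[38;2;12;13;27m[48;2;11;12;25m🬎[38;2;12;13;27m[48;2;11;12;25m🬎[38;2;12;12;26m[48;2;32;11;7m▌[38;2;22;8;5m[48;2;22;8;5m [38;2;12;13;27m[48;2;11;12;25m🬎[38;2;12;13;27m[48;2;11;12;25m🬎[38;2;12;13;27m[48;2;11;12;25m🬎[38;2;12;13;27m[48;2;11;12;25m🬎[0m
[38;2;9;11;22m[48;2;7;10;20m🬎[38;2;9;11;22m[48;2;7;10;20m🬎[38;2;9;11;22m[48;2;7;10;20m🬎[38;2;9;11;22m[48;2;7;10;20m🬎[38;2;34;12;8m[48;2;8;10;21m🬉[38;2;22;8;5m[48;2;7;10;20m🬎[38;2;9;11;22m[48;2;7;10;20m🬎[38;2;9;11;22m[48;2;7;10;20m🬎[38;2;9;11;22m[48;2;7;10;20m🬎[38;2;9;11;22m[48;2;7;10;20m🬎[0m
[38;2;6;10;19m[48;2;4;9;16m🬂[38;2;6;10;19m[48;2;4;9;16m🬂[38;2;6;10;19m[48;2;4;9;16m🬂[38;2;6;10;19m[48;2;4;9;16m🬂[38;2;6;10;19m[48;2;4;9;16m🬂[38;2;6;10;19m[48;2;4;9;16m🬂[38;2;6;10;19m[48;2;4;9;16m🬂[38;2;6;10;19m[48;2;4;9;16m🬂[38;2;6;10;19m[48;2;4;9;16m🬂[38;2;6;10;19m[48;2;4;9;16m🬂[0m
</frame>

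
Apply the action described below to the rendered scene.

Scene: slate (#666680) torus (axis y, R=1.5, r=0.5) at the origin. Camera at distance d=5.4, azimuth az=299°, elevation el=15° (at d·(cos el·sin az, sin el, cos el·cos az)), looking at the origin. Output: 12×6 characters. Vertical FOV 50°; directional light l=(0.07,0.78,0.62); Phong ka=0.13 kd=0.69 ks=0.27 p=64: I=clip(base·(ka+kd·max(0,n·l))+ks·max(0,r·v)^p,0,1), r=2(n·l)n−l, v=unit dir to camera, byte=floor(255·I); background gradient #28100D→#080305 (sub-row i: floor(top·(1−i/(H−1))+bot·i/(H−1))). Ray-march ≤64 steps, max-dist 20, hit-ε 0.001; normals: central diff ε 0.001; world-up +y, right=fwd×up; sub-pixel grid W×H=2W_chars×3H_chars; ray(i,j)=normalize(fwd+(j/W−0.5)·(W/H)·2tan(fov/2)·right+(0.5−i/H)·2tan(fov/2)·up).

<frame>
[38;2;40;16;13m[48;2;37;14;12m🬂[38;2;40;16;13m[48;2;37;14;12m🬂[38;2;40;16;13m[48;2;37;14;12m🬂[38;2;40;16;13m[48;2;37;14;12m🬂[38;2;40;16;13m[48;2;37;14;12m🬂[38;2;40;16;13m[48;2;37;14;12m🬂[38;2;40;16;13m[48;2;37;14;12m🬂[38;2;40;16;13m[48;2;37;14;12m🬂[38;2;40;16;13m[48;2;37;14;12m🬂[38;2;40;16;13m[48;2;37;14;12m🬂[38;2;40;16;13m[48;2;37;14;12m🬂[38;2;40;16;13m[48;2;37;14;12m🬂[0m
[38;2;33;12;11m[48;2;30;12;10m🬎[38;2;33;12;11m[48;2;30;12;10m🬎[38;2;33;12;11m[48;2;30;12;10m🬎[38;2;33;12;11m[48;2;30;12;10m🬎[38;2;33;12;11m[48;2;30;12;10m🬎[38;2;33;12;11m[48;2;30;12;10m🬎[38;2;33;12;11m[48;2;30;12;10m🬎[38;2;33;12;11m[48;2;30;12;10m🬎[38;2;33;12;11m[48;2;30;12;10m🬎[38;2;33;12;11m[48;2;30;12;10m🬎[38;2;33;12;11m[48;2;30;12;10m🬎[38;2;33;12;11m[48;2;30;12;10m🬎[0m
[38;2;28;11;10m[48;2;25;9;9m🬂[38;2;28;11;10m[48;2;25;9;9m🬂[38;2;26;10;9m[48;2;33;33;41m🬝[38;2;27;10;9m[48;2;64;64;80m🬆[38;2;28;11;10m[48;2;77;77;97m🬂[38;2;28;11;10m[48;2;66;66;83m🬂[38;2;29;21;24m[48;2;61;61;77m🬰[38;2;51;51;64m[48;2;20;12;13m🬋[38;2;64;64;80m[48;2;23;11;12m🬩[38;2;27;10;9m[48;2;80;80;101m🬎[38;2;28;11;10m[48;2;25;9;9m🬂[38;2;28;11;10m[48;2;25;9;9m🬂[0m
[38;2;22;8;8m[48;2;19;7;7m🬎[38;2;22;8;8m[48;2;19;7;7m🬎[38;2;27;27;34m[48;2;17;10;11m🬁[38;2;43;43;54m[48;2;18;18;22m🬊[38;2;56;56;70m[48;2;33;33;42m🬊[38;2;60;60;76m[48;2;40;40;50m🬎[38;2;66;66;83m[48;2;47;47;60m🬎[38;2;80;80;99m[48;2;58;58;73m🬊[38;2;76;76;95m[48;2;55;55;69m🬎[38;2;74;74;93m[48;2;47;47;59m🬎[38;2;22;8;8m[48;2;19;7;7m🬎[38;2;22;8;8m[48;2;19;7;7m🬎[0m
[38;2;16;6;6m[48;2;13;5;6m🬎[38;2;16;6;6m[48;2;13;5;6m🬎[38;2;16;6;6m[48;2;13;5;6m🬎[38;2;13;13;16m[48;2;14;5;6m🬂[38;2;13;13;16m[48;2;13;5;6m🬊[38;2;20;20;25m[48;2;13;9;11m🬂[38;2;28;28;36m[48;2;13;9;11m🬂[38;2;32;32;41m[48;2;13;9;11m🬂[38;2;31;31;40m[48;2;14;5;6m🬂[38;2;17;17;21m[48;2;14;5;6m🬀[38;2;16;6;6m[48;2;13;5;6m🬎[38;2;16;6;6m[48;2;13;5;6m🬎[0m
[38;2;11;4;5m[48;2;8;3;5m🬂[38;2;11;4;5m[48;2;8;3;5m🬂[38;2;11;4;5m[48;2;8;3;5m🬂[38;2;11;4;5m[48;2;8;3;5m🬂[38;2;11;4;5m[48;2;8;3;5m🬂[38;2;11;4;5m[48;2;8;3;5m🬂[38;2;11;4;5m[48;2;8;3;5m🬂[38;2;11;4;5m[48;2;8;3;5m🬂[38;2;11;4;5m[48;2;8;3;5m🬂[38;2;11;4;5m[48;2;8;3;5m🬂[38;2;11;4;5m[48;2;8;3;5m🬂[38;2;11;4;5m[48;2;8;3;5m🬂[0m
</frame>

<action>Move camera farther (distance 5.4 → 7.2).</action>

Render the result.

<frame>
[38;2;40;16;13m[48;2;37;14;12m🬂[38;2;40;16;13m[48;2;37;14;12m🬂[38;2;40;16;13m[48;2;37;14;12m🬂[38;2;40;16;13m[48;2;37;14;12m🬂[38;2;40;16;13m[48;2;37;14;12m🬂[38;2;40;16;13m[48;2;37;14;12m🬂[38;2;40;16;13m[48;2;37;14;12m🬂[38;2;40;16;13m[48;2;37;14;12m🬂[38;2;40;16;13m[48;2;37;14;12m🬂[38;2;40;16;13m[48;2;37;14;12m🬂[38;2;40;16;13m[48;2;37;14;12m🬂[38;2;40;16;13m[48;2;37;14;12m🬂[0m
[38;2;33;12;11m[48;2;30;12;10m🬎[38;2;33;12;11m[48;2;30;12;10m🬎[38;2;33;12;11m[48;2;30;12;10m🬎[38;2;33;12;11m[48;2;30;12;10m🬎[38;2;33;12;11m[48;2;30;12;10m🬎[38;2;33;12;11m[48;2;30;12;10m🬎[38;2;33;12;11m[48;2;30;12;10m🬎[38;2;33;12;11m[48;2;30;12;10m🬎[38;2;33;12;11m[48;2;30;12;10m🬎[38;2;33;12;11m[48;2;30;12;10m🬎[38;2;33;12;11m[48;2;30;12;10m🬎[38;2;33;12;11m[48;2;30;12;10m🬎[0m
[38;2;28;11;10m[48;2;25;9;9m🬂[38;2;28;11;10m[48;2;25;9;9m🬂[38;2;28;11;10m[48;2;25;9;9m🬂[38;2;28;11;10m[48;2;25;9;9m🬂[38;2;27;10;9m[48;2;75;75;95m🬎[38;2;27;10;9m[48;2;69;69;86m🬎[38;2;27;10;9m[48;2;39;39;49m🬎[38;2;27;10;9m[48;2;22;22;28m🬎[38;2;64;64;81m[48;2;26;10;9m🬏[38;2;28;11;10m[48;2;25;9;9m🬂[38;2;28;11;10m[48;2;25;9;9m🬂[38;2;28;11;10m[48;2;25;9;9m🬂[0m
[38;2;22;8;8m[48;2;19;7;7m🬎[38;2;22;8;8m[48;2;19;7;7m🬎[38;2;22;8;8m[48;2;19;7;7m🬎[38;2;25;25;31m[48;2;19;8;9m🬁[38;2;50;50;63m[48;2;18;18;23m🬂[38;2;54;54;68m[48;2;16;16;20m🬎[38;2;63;63;79m[48;2;28;28;36m🬎[38;2;69;69;87m[48;2;33;33;41m🬎[38;2;70;70;87m[48;2;22;16;19m🬎[38;2;22;8;8m[48;2;19;7;7m🬎[38;2;22;8;8m[48;2;19;7;7m🬎[38;2;22;8;8m[48;2;19;7;7m🬎[0m
[38;2;16;6;6m[48;2;13;5;6m🬎[38;2;16;6;6m[48;2;13;5;6m🬎[38;2;16;6;6m[48;2;13;5;6m🬎[38;2;16;6;6m[48;2;13;5;6m🬎[38;2;16;6;6m[48;2;13;5;6m🬎[38;2;16;6;6m[48;2;13;5;6m🬎[38;2;13;13;16m[48;2;14;5;6m🬀[38;2;16;6;6m[48;2;13;5;6m🬎[38;2;16;6;6m[48;2;13;5;6m🬎[38;2;16;6;6m[48;2;13;5;6m🬎[38;2;16;6;6m[48;2;13;5;6m🬎[38;2;16;6;6m[48;2;13;5;6m🬎[0m
[38;2;11;4;5m[48;2;8;3;5m🬂[38;2;11;4;5m[48;2;8;3;5m🬂[38;2;11;4;5m[48;2;8;3;5m🬂[38;2;11;4;5m[48;2;8;3;5m🬂[38;2;11;4;5m[48;2;8;3;5m🬂[38;2;11;4;5m[48;2;8;3;5m🬂[38;2;11;4;5m[48;2;8;3;5m🬂[38;2;11;4;5m[48;2;8;3;5m🬂[38;2;11;4;5m[48;2;8;3;5m🬂[38;2;11;4;5m[48;2;8;3;5m🬂[38;2;11;4;5m[48;2;8;3;5m🬂[38;2;11;4;5m[48;2;8;3;5m🬂[0m
</frame>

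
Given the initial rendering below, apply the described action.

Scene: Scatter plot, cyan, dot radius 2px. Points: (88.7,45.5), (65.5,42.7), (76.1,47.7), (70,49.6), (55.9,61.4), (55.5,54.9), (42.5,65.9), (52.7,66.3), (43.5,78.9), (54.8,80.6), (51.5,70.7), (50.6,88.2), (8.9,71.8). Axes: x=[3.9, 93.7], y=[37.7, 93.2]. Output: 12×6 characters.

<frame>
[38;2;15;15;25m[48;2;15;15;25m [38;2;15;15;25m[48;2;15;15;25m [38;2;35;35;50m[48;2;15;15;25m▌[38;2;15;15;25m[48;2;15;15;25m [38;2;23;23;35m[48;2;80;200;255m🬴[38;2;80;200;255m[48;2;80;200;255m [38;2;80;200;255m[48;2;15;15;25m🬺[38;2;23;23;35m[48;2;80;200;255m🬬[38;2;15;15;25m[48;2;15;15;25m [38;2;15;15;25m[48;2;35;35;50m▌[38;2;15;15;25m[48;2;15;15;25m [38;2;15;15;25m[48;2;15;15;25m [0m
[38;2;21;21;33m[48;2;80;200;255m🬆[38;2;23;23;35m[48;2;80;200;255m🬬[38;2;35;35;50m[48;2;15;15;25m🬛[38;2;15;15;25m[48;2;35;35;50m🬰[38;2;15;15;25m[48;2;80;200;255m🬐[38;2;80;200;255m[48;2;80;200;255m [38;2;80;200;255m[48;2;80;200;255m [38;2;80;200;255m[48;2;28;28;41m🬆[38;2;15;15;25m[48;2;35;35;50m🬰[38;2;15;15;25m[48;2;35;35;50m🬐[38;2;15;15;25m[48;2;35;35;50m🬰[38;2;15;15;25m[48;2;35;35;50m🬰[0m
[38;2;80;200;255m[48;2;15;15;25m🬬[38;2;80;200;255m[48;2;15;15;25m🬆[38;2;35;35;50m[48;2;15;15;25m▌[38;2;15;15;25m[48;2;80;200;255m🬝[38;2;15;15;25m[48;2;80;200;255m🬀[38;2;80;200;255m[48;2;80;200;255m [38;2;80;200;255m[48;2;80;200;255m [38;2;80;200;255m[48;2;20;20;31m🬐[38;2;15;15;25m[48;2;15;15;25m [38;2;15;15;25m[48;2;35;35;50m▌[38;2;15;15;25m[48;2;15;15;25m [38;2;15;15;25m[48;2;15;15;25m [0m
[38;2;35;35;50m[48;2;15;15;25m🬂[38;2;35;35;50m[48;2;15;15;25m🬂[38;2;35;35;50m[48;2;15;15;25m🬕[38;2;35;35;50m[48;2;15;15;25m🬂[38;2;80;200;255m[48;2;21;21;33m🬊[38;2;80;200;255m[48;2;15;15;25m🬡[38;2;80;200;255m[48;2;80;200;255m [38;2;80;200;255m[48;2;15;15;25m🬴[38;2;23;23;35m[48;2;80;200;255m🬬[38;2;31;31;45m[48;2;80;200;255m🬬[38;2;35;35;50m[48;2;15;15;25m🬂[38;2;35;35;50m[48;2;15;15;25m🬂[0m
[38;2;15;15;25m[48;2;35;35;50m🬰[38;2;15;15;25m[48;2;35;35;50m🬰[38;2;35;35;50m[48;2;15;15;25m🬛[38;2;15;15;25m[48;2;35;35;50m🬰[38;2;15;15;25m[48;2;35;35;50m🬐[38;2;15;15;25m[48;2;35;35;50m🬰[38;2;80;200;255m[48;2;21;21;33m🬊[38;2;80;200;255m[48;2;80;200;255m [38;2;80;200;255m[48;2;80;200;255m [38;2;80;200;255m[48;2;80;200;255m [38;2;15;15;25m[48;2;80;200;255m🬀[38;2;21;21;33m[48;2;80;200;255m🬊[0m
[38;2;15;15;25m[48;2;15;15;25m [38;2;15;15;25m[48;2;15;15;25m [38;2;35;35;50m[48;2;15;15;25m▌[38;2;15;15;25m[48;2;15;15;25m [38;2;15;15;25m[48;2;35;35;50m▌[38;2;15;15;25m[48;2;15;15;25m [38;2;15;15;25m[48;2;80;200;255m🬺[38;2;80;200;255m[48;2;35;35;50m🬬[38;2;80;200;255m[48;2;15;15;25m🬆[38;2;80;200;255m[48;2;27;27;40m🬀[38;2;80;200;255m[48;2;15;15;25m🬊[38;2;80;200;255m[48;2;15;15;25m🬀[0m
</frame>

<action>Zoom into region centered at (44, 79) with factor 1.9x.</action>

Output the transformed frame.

<frame>
[38;2;15;15;25m[48;2;15;15;25m [38;2;15;15;25m[48;2;15;15;25m [38;2;35;35;50m[48;2;15;15;25m▌[38;2;15;15;25m[48;2;15;15;25m [38;2;15;15;25m[48;2;35;35;50m▌[38;2;15;15;25m[48;2;15;15;25m [38;2;15;15;25m[48;2;80;200;255m🬝[38;2;21;21;33m[48;2;80;200;255m🬊[38;2;15;15;25m[48;2;15;15;25m [38;2;15;15;25m[48;2;35;35;50m▌[38;2;15;15;25m[48;2;15;15;25m [38;2;15;15;25m[48;2;15;15;25m [0m
[38;2;15;15;25m[48;2;35;35;50m🬰[38;2;15;15;25m[48;2;35;35;50m🬰[38;2;35;35;50m[48;2;15;15;25m🬛[38;2;15;15;25m[48;2;35;35;50m🬰[38;2;15;15;25m[48;2;35;35;50m🬐[38;2;15;15;25m[48;2;35;35;50m🬰[38;2;80;200;255m[48;2;21;21;33m🬊[38;2;80;200;255m[48;2;15;15;25m🬝[38;2;80;200;255m[48;2;25;25;37m🬐[38;2;15;15;25m[48;2;35;35;50m🬐[38;2;15;15;25m[48;2;35;35;50m🬰[38;2;15;15;25m[48;2;35;35;50m🬰[0m
[38;2;15;15;25m[48;2;15;15;25m [38;2;15;15;25m[48;2;15;15;25m [38;2;35;35;50m[48;2;15;15;25m▌[38;2;15;15;25m[48;2;15;15;25m [38;2;23;23;35m[48;2;80;200;255m🬝[38;2;15;15;25m[48;2;80;200;255m🬀[38;2;15;15;25m[48;2;80;200;255m🬊[38;2;35;35;50m[48;2;80;200;255m🬐[38;2;80;200;255m[48;2;80;200;255m [38;2;27;27;40m[48;2;80;200;255m🬸[38;2;15;15;25m[48;2;15;15;25m [38;2;15;15;25m[48;2;15;15;25m [0m
[38;2;35;35;50m[48;2;15;15;25m🬂[38;2;35;35;50m[48;2;15;15;25m🬂[38;2;35;35;50m[48;2;15;15;25m🬕[38;2;35;35;50m[48;2;15;15;25m🬂[38;2;35;35;50m[48;2;15;15;25m🬨[38;2;80;200;255m[48;2;15;15;25m🬊[38;2;80;200;255m[48;2;19;19;30m🬀[38;2;31;31;45m[48;2;80;200;255m🬝[38;2;80;200;255m[48;2;19;19;30m🬀[38;2;35;35;50m[48;2;15;15;25m🬨[38;2;35;35;50m[48;2;15;15;25m🬂[38;2;35;35;50m[48;2;15;15;25m🬂[0m
[38;2;15;15;25m[48;2;35;35;50m🬰[38;2;15;15;25m[48;2;35;35;50m🬰[38;2;35;35;50m[48;2;15;15;25m🬛[38;2;15;15;25m[48;2;35;35;50m🬰[38;2;15;15;25m[48;2;35;35;50m🬐[38;2;23;23;35m[48;2;80;200;255m🬬[38;2;19;19;30m[48;2;80;200;255m🬴[38;2;80;200;255m[48;2;80;200;255m [38;2;80;200;255m[48;2;15;15;25m🬛[38;2;15;15;25m[48;2;35;35;50m🬐[38;2;15;15;25m[48;2;35;35;50m🬰[38;2;15;15;25m[48;2;35;35;50m🬰[0m
[38;2;15;15;25m[48;2;15;15;25m [38;2;15;15;25m[48;2;15;15;25m [38;2;35;35;50m[48;2;15;15;25m▌[38;2;15;15;25m[48;2;15;15;25m [38;2;15;15;25m[48;2;80;200;255m🬐[38;2;80;200;255m[48;2;80;200;255m [38;2;15;15;25m[48;2;80;200;255m🬶[38;2;80;200;255m[48;2;35;35;50m🬬[38;2;80;200;255m[48;2;15;15;25m🬆[38;2;15;15;25m[48;2;35;35;50m▌[38;2;15;15;25m[48;2;15;15;25m [38;2;15;15;25m[48;2;15;15;25m [0m
</frame>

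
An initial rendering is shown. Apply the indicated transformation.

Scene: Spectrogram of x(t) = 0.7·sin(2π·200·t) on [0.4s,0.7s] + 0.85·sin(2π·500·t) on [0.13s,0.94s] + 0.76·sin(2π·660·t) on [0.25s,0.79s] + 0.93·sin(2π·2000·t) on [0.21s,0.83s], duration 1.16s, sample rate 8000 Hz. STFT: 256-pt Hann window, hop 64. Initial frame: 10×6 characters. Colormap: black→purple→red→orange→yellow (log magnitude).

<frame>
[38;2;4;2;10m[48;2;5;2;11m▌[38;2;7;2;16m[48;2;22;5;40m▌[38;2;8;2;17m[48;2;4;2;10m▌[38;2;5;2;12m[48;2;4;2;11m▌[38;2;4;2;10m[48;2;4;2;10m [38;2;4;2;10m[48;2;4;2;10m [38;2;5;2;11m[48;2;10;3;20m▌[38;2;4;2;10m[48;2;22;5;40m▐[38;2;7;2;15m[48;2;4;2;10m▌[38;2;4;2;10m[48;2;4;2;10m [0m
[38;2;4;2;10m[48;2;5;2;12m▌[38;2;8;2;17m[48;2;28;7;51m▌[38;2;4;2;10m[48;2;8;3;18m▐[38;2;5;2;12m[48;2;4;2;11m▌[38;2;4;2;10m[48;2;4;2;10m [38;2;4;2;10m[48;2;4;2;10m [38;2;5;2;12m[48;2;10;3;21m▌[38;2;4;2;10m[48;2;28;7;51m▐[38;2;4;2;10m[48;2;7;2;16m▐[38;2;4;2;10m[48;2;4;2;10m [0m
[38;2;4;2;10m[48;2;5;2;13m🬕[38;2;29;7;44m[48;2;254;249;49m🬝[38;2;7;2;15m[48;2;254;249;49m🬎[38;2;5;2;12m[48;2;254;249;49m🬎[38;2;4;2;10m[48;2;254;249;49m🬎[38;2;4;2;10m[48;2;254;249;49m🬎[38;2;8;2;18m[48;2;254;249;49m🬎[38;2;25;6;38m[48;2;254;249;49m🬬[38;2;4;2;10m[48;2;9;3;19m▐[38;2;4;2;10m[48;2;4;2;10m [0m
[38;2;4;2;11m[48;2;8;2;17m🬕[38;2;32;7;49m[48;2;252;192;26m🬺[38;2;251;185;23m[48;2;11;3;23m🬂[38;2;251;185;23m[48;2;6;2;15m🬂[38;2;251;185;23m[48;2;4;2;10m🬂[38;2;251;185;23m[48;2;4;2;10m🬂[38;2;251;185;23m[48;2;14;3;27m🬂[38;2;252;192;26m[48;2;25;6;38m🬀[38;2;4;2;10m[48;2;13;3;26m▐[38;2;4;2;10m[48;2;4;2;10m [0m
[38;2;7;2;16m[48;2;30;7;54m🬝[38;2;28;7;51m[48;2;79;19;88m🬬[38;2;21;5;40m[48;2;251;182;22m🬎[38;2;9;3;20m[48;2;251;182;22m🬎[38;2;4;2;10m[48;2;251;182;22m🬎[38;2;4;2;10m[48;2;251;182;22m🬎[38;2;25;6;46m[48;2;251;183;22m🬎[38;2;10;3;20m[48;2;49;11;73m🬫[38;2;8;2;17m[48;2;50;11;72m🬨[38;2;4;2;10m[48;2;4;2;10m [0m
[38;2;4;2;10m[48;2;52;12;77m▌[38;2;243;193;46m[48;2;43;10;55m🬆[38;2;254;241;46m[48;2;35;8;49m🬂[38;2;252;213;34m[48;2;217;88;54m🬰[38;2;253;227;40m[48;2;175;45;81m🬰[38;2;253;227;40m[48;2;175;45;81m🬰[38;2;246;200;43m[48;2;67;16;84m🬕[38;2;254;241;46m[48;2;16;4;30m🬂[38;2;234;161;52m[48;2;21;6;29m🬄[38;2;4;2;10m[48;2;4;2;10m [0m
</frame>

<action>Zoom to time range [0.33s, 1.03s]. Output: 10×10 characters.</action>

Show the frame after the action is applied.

<frame>
[38;2;4;2;10m[48;2;5;2;12m▌[38;2;4;2;10m[48;2;4;2;10m [38;2;4;2;10m[48;2;4;2;10m [38;2;4;2;10m[48;2;4;2;10m [38;2;4;2;10m[48;2;4;2;10m [38;2;5;2;12m[48;2;4;2;11m▌[38;2;4;2;10m[48;2;9;3;19m▌[38;2;7;2;15m[48;2;19;5;36m▐[38;2;4;2;10m[48;2;5;2;11m▌[38;2;7;2;16m[48;2;4;2;10m▌[0m
[38;2;4;2;10m[48;2;5;2;12m▌[38;2;4;2;10m[48;2;4;2;10m [38;2;4;2;10m[48;2;4;2;10m [38;2;4;2;10m[48;2;4;2;10m [38;2;4;2;10m[48;2;4;2;10m [38;2;5;2;12m[48;2;4;2;11m▌[38;2;4;2;10m[48;2;9;3;19m▌[38;2;7;2;15m[48;2;21;5;39m▐[38;2;4;2;10m[48;2;5;2;12m▌[38;2;4;2;10m[48;2;7;2;16m▐[0m
[38;2;4;2;10m[48;2;5;2;12m▌[38;2;4;2;10m[48;2;4;2;10m [38;2;4;2;10m[48;2;4;2;10m [38;2;4;2;10m[48;2;4;2;10m [38;2;4;2;10m[48;2;4;2;10m [38;2;5;2;12m[48;2;5;2;11m▌[38;2;4;2;10m[48;2;9;3;19m▌[38;2;8;2;17m[48;2;25;6;46m▐[38;2;4;2;10m[48;2;5;2;12m▌[38;2;4;2;10m[48;2;8;2;16m▐[0m
[38;2;4;2;10m[48;2;5;2;12m▌[38;2;4;2;10m[48;2;4;2;11m🬬[38;2;4;2;10m[48;2;4;2;10m [38;2;4;2;10m[48;2;4;2;10m [38;2;4;2;10m[48;2;4;2;10m [38;2;5;2;11m[48;2;5;2;13m🬬[38;2;4;2;10m[48;2;10;3;21m▌[38;2;10;3;21m[48;2;35;8;63m▐[38;2;4;2;10m[48;2;5;2;12m▌[38;2;4;2;10m[48;2;8;3;18m▐[0m
[38;2;5;2;11m[48;2;254;249;49m🬎[38;2;4;2;10m[48;2;254;249;49m🬎[38;2;4;2;10m[48;2;254;249;49m🬎[38;2;4;2;10m[48;2;254;249;49m🬎[38;2;4;2;10m[48;2;254;249;49m🬎[38;2;5;2;12m[48;2;254;249;49m🬎[38;2;8;2;16m[48;2;254;249;49m🬎[38;2;48;11;60m[48;2;254;249;49m🬬[38;2;4;2;10m[48;2;5;2;13m▌[38;2;4;2;10m[48;2;10;3;20m▐[0m
[38;2;251;185;23m[48;2;5;2;12m🬂[38;2;251;185;23m[48;2;4;2;10m🬂[38;2;251;185;23m[48;2;4;2;10m🬂[38;2;251;185;23m[48;2;4;2;10m🬂[38;2;251;185;23m[48;2;4;2;10m🬂[38;2;251;185;23m[48;2;6;2;14m🬂[38;2;251;185;23m[48;2;10;3;20m🬂[38;2;251;189;25m[48;2;48;11;60m🬀[38;2;4;2;10m[48;2;6;2;14m▌[38;2;4;2;10m[48;2;13;3;25m▐[0m
[38;2;4;2;10m[48;2;8;2;17m▌[38;2;4;2;10m[48;2;5;2;12m▐[38;2;4;2;10m[48;2;4;2;10m [38;2;4;2;10m[48;2;4;2;10m [38;2;4;2;10m[48;2;4;2;10m [38;2;7;2;15m[48;2;8;2;18m🬨[38;2;4;2;10m[48;2;22;5;40m▌[38;2;35;8;63m[48;2;10;3;21m▌[38;2;4;2;10m[48;2;9;2;18m▌[38;2;4;2;10m[48;2;18;4;34m▐[0m
[38;2;4;2;11m[48;2;13;3;25m▌[38;2;5;2;12m[48;2;7;2;17m🬨[38;2;4;2;10m[48;2;6;2;14m🬎[38;2;4;2;10m[48;2;6;2;14m🬎[38;2;4;2;10m[48;2;6;2;14m🬎[38;2;9;3;19m[48;2;13;3;26m🬊[38;2;11;3;22m[48;2;66;16;81m🬕[38;2;25;6;46m[48;2;8;2;17m▌[38;2;5;2;13m[48;2;17;4;32m🬕[38;2;4;2;10m[48;2;33;8;59m▐[0m
[38;2;251;182;22m[48;2;253;235;43m🬂[38;2;251;182;22m[48;2;253;235;43m🬂[38;2;251;182;22m[48;2;253;235;43m🬂[38;2;251;182;22m[48;2;253;235;43m🬂[38;2;251;182;22m[48;2;253;235;43m🬂[38;2;251;182;22m[48;2;253;235;43m🬂[38;2;251;182;22m[48;2;253;236;43m🬂[38;2;14;3;28m[48;2;254;241;46m🬎[38;2;23;5;42m[48;2;254;241;46m🬎[38;2;22;6;29m[48;2;235;143;40m🬨[0m
[38;2;40;11;28m[48;2;227;117;47m🬕[38;2;60;14;76m[48;2;253;213;35m🬰[38;2;37;8;66m[48;2;253;213;35m🬰[38;2;37;8;66m[48;2;253;213;35m🬰[38;2;37;8;66m[48;2;253;213;35m🬰[38;2;172;47;79m[48;2;253;213;35m🬸[38;2;46;10;80m[48;2;4;2;10m▐[38;2;19;5;36m[48;2;7;2;15m▌[38;2;36;8;63m[48;2;4;2;10m▐[38;2;108;27;85m[48;2;4;2;10m▌[0m
</frame>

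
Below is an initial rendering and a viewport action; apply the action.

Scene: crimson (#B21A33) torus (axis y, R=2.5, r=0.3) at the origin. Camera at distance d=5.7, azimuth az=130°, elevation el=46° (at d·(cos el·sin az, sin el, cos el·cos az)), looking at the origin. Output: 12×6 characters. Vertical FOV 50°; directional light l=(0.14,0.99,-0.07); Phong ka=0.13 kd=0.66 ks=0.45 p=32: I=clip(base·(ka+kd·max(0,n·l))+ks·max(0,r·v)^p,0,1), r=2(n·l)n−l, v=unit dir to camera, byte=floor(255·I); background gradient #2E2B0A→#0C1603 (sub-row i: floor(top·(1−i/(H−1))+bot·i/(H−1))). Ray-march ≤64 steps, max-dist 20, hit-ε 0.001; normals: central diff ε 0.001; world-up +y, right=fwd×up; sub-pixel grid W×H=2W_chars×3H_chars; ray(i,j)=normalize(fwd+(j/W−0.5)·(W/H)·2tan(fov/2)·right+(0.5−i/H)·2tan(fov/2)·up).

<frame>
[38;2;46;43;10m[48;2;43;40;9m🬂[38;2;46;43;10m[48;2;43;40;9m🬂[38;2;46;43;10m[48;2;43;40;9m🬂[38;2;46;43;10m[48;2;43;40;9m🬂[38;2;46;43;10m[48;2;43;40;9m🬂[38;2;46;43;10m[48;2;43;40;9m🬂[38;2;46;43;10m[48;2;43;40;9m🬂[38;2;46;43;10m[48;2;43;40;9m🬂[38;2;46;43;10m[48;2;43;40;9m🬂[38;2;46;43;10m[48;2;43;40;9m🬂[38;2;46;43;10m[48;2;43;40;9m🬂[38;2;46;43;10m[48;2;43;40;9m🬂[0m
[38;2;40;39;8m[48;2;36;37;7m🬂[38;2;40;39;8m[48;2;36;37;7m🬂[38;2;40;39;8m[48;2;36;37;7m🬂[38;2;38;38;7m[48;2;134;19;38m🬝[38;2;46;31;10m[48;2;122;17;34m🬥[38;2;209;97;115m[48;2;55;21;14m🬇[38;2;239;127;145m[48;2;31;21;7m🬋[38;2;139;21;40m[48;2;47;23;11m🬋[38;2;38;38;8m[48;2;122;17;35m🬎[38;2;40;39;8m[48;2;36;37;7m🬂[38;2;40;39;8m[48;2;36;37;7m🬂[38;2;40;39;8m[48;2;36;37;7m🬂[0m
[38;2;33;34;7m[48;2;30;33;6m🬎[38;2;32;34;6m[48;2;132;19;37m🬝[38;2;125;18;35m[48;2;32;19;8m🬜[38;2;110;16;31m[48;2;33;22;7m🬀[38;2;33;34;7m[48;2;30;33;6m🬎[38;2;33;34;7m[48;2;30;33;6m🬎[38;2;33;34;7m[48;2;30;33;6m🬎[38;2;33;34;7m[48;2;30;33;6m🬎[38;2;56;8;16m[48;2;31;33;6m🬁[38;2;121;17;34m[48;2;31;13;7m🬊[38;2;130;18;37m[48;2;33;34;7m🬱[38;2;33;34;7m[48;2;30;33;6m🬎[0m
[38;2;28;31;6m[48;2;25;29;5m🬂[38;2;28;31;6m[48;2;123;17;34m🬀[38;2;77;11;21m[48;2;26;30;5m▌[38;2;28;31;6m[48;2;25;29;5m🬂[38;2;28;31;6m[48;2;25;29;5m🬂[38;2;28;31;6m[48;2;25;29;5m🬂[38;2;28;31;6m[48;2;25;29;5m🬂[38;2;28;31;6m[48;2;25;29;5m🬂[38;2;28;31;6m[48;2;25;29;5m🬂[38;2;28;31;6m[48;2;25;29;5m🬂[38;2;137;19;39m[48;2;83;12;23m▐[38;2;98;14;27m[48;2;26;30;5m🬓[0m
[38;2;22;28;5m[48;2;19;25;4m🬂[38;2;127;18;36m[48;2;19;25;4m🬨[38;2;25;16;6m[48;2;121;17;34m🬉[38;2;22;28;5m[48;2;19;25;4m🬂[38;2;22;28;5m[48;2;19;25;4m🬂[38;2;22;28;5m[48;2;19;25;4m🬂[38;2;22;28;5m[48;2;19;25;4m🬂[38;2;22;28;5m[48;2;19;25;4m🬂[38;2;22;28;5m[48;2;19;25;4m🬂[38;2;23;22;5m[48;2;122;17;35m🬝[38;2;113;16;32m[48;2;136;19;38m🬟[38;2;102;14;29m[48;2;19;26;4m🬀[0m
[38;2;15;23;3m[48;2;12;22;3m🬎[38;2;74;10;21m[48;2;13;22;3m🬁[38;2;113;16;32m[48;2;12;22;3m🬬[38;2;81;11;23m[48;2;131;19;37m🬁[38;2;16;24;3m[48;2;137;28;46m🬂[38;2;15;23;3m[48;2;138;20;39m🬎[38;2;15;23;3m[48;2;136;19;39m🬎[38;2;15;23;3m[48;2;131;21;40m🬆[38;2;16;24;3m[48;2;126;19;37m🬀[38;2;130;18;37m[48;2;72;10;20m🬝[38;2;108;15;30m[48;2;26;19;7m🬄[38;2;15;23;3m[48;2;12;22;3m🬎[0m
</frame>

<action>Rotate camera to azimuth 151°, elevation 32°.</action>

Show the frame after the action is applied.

<frame>
[38;2;46;43;10m[48;2;43;40;9m🬂[38;2;46;43;10m[48;2;43;40;9m🬂[38;2;46;43;10m[48;2;43;40;9m🬂[38;2;46;43;10m[48;2;43;40;9m🬂[38;2;46;43;10m[48;2;43;40;9m🬂[38;2;46;43;10m[48;2;43;40;9m🬂[38;2;46;43;10m[48;2;43;40;9m🬂[38;2;46;43;10m[48;2;43;40;9m🬂[38;2;46;43;10m[48;2;43;40;9m🬂[38;2;46;43;10m[48;2;43;40;9m🬂[38;2;46;43;10m[48;2;43;40;9m🬂[38;2;46;43;10m[48;2;43;40;9m🬂[0m
[38;2;40;39;8m[48;2;36;37;7m🬂[38;2;40;39;8m[48;2;36;37;7m🬂[38;2;40;39;8m[48;2;36;37;7m🬂[38;2;40;39;8m[48;2;36;37;7m🬂[38;2;40;39;8m[48;2;36;37;7m🬂[38;2;38;38;7m[48;2;130;19;37m🬝[38;2;38;38;8m[48;2;133;19;38m🬎[38;2;40;39;8m[48;2;36;37;7m🬂[38;2;40;39;8m[48;2;36;37;7m🬂[38;2;40;39;8m[48;2;36;37;7m🬂[38;2;40;39;8m[48;2;36;37;7m🬂[38;2;40;39;8m[48;2;36;37;7m🬂[0m
[38;2;33;34;7m[48;2;30;33;6m🬎[38;2;32;34;6m[48;2;127;18;36m🬝[38;2;39;28;9m[48;2;123;17;35m🬥[38;2;107;15;30m[48;2;28;18;6m🬅[38;2;93;13;26m[48;2;28;25;6m🬂[38;2;52;7;15m[48;2;31;33;6m🬂[38;2;45;6;13m[48;2;31;33;6m🬂[38;2;77;11;22m[48;2;31;33;6m🬂[38;2;126;18;36m[48;2;31;18;7m🬂[38;2;117;16;33m[48;2;41;21;10m🬋[38;2;33;34;7m[48;2;123;18;35m🬎[38;2;33;34;7m[48;2;30;33;6m🬎[0m
[38;2;28;31;6m[48;2;25;29;5m🬂[38;2;28;31;6m[48;2;132;18;37m🬀[38;2;72;10;20m[48;2;30;24;7m🬐[38;2;28;31;6m[48;2;25;29;5m🬂[38;2;28;31;6m[48;2;25;29;5m🬂[38;2;28;31;6m[48;2;25;29;5m🬂[38;2;28;31;6m[48;2;25;29;5m🬂[38;2;28;31;6m[48;2;25;29;5m🬂[38;2;28;31;6m[48;2;25;29;5m🬂[38;2;28;31;6m[48;2;25;29;5m🬂[38;2;136;19;38m[48;2;80;11;22m▐[38;2;123;17;35m[48;2;26;30;5m🬓[0m
[38;2;22;28;5m[48;2;19;25;4m🬂[38;2;120;17;34m[48;2;47;18;12m🬨[38;2;22;28;5m[48;2;131;19;37m🬁[38;2;21;27;4m[48;2;136;19;39m🬎[38;2;111;16;32m[48;2;20;26;4m🬏[38;2;22;28;5m[48;2;19;25;4m🬂[38;2;22;28;5m[48;2;19;25;4m🬂[38;2;22;28;5m[48;2;19;25;4m🬂[38;2;21;27;4m[48;2;124;17;35m🬎[38;2;21;27;4m[48;2;136;19;38m🬆[38;2;129;18;36m[48;2;83;12;23m🬝[38;2;83;11;23m[48;2;19;26;4m🬄[0m
[38;2;15;23;3m[48;2;12;22;3m🬎[38;2;15;23;3m[48;2;12;22;3m🬎[38;2;97;14;27m[48;2;21;18;5m🬂[38;2;114;17;33m[48;2;17;12;4m🬎[38;2;131;20;38m[48;2;63;9;17m🬎[38;2;136;22;40m[48;2;82;11;23m🬎[38;2;137;23;41m[48;2;85;12;24m🬎[38;2;131;18;37m[48;2;72;10;20m🬎[38;2;120;17;34m[48;2;36;5;10m🬎[38;2;101;14;29m[48;2;20;16;5m🬆[38;2;71;10;20m[48;2;13;22;3m🬀[38;2;15;23;3m[48;2;12;22;3m🬎[0m
</frame>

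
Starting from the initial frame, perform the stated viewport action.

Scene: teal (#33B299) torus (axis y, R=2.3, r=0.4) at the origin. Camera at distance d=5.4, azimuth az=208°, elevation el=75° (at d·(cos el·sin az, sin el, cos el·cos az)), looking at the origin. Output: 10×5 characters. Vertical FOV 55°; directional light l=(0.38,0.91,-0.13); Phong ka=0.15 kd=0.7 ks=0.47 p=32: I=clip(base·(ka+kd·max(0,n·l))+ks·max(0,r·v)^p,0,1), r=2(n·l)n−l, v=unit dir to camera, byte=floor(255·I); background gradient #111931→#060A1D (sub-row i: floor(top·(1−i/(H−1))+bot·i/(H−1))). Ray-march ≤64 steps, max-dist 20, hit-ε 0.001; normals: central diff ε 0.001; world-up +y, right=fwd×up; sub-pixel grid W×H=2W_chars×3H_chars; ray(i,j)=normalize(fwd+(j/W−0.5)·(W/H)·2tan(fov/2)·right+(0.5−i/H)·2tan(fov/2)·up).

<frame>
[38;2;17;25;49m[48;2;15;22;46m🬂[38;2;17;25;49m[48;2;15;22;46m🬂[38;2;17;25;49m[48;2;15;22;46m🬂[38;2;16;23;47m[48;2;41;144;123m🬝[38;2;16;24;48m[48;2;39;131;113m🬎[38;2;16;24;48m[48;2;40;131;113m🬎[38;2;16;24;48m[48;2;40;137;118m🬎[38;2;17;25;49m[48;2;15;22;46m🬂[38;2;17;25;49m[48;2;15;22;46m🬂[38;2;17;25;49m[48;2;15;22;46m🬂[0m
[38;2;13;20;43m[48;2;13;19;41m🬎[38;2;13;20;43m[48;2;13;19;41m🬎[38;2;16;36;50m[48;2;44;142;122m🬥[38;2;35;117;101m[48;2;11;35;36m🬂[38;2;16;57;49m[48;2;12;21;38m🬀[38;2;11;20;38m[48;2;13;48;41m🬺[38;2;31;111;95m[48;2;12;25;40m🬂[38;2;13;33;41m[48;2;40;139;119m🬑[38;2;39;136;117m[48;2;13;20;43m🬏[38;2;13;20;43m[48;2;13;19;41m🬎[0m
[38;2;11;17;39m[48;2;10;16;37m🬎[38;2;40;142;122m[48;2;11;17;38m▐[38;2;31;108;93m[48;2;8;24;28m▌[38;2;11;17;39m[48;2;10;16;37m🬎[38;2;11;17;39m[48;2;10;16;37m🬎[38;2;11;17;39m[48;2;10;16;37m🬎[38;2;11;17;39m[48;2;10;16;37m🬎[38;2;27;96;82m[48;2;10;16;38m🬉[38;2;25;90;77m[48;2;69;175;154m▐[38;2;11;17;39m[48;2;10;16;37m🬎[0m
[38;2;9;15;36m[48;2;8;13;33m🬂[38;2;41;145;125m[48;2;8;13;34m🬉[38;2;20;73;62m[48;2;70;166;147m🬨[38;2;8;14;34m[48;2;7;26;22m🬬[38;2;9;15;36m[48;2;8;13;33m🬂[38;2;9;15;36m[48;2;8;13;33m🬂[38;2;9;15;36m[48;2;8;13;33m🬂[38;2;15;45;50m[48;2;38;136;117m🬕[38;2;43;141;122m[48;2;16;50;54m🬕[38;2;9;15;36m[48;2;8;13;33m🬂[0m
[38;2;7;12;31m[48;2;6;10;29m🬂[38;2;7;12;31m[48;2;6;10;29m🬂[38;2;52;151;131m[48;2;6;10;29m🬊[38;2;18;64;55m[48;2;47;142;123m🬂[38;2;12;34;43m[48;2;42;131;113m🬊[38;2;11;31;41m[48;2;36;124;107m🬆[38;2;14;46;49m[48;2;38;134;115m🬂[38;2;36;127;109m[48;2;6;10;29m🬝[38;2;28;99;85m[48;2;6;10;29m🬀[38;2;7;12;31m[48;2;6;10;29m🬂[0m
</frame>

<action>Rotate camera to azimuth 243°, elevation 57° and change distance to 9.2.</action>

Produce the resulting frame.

<frame>
[38;2;17;25;49m[48;2;15;22;46m🬂[38;2;17;25;49m[48;2;15;22;46m🬂[38;2;17;25;49m[48;2;15;22;46m🬂[38;2;17;25;49m[48;2;15;22;46m🬂[38;2;17;25;49m[48;2;15;22;46m🬂[38;2;17;25;49m[48;2;15;22;46m🬂[38;2;17;25;49m[48;2;15;22;46m🬂[38;2;17;25;49m[48;2;15;22;46m🬂[38;2;17;25;49m[48;2;15;22;46m🬂[38;2;17;25;49m[48;2;15;22;46m🬂[0m
[38;2;13;20;43m[48;2;13;19;41m🬎[38;2;13;20;43m[48;2;13;19;41m🬎[38;2;13;20;43m[48;2;13;19;41m🬎[38;2;13;20;43m[48;2;13;19;41m🬎[38;2;14;30;47m[48;2;48;142;124m🬬[38;2;13;27;44m[48;2;25;90;77m🬝[38;2;52;151;131m[48;2;13;20;43m🬏[38;2;13;20;43m[48;2;13;19;41m🬎[38;2;13;20;43m[48;2;13;19;41m🬎[38;2;13;20;43m[48;2;13;19;41m🬎[0m
[38;2;11;17;39m[48;2;10;16;37m🬎[38;2;11;17;39m[48;2;10;16;37m🬎[38;2;11;17;39m[48;2;10;16;37m🬎[38;2;38;133;114m[48;2;9;27;31m🬔[38;2;7;26;22m[48;2;10;16;38m🬀[38;2;11;17;39m[48;2;10;16;37m🬎[38;2;16;49;51m[48;2;124;223;204m🬺[38;2;31;111;95m[48;2;11;17;39m🬓[38;2;11;17;39m[48;2;10;16;37m🬎[38;2;11;17;39m[48;2;10;16;37m🬎[0m
[38;2;9;15;36m[48;2;8;13;33m🬂[38;2;9;15;36m[48;2;8;13;33m🬂[38;2;9;15;36m[48;2;8;13;33m🬂[38;2;34;120;103m[48;2;8;13;33m🬊[38;2;31;111;96m[48;2;9;14;35m🬱[38;2;9;14;35m[48;2;32;114;98m🬎[38;2;38;134;115m[48;2;11;29;40m🬍[38;2;18;63;54m[48;2;8;13;34m🬀[38;2;9;15;36m[48;2;8;13;33m🬂[38;2;9;15;36m[48;2;8;13;33m🬂[0m
[38;2;7;12;31m[48;2;6;10;29m🬂[38;2;7;12;31m[48;2;6;10;29m🬂[38;2;7;12;31m[48;2;6;10;29m🬂[38;2;7;12;31m[48;2;6;10;29m🬂[38;2;7;12;31m[48;2;6;10;29m🬂[38;2;7;12;31m[48;2;6;10;29m🬂[38;2;7;12;31m[48;2;6;10;29m🬂[38;2;7;12;31m[48;2;6;10;29m🬂[38;2;7;12;31m[48;2;6;10;29m🬂[38;2;7;12;31m[48;2;6;10;29m🬂[0m
</frame>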